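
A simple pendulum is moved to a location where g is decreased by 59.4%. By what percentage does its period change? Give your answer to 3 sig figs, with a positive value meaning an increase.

T ∝ 1/√g, so T'/T = 1/√(0.4060) = 1.569.
Percentage change in T = (1.569 − 1) × 100% = 56.9%.

56.9%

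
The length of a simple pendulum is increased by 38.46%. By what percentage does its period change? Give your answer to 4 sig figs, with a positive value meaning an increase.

17.67%

T ∝ √L, so T'/T = √(1.3846) = 1.1767.
Percentage change in T = (1.1767 − 1) × 100% = 17.67%.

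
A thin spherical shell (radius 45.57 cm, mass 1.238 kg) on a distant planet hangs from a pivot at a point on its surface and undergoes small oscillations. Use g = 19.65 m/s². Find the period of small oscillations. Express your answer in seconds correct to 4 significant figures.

I_cm = (2/3)mr² = 0.17139 kg·m². The pivot is at distance d = 0.4557 m from the centre of mass.
By the parallel-axis theorem, I = I_cm + md² = 0.17139 + 0.25709 = 0.42848 kg·m².
T = 2π√(I/(mgd)) = 2π√(0.42848/(1.238 × 19.65 × 0.4557)) = 1.235 s.

1.235 s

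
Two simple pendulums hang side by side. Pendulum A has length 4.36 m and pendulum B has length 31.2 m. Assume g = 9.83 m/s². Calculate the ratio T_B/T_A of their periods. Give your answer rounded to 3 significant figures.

T ∝ √L, so T_B/T_A = √(L_B/L_A) = √(31.2/4.36) = 2.68.

2.68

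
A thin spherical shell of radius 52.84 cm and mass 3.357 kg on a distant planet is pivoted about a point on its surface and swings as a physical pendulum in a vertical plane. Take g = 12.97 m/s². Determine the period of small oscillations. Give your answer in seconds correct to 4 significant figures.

1.637 s

I_cm = (2/3)mr² = 0.62486 kg·m². The pivot is at distance d = 0.5284 m from the centre of mass.
By the parallel-axis theorem, I = I_cm + md² = 0.62486 + 0.93730 = 1.5622 kg·m².
T = 2π√(I/(mgd)) = 2π√(1.5622/(3.357 × 12.97 × 0.5284)) = 1.637 s.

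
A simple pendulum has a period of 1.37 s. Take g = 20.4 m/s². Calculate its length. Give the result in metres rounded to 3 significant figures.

0.970 m

From T = 2π√(L/g), L = gT²/(4π²) = 20.4 × 1.370²/(4π²) = 0.970 m.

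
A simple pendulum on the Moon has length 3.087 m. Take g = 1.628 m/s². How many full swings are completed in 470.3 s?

T = 2π√(L/g) = 2π√(3.087/1.628) = 8.6521 s.
Number of complete oscillations = ⌊470.3/8.6521⌋ = ⌊54.357⌋ = 54.

54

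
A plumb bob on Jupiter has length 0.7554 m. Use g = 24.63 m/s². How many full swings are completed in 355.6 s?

323

T = 2π√(L/g) = 2π√(0.7554/24.63) = 1.1004 s.
Number of complete oscillations = ⌊355.6/1.1004⌋ = ⌊323.17⌋ = 323.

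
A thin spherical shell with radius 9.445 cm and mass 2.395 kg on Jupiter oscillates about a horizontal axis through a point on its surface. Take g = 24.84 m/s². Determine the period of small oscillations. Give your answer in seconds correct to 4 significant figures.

0.5002 s

I_cm = (2/3)mr² = 0.014244 kg·m². The pivot is at distance d = 0.09445 m from the centre of mass.
By the parallel-axis theorem, I = I_cm + md² = 0.014244 + 0.021365 = 0.035609 kg·m².
T = 2π√(I/(mgd)) = 2π√(0.035609/(2.395 × 24.84 × 0.09445)) = 0.5002 s.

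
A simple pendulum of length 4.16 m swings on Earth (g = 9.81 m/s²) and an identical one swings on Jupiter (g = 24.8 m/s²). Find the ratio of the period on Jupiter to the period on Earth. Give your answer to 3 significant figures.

0.629

T ∝ 1/√g, so T₂/T₁ = √(g₁/g₂) = √(9.81/24.8) = 0.629.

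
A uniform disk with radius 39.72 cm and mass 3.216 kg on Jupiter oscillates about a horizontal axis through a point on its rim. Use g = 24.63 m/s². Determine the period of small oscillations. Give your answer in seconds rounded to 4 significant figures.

0.9772 s

I_cm = ½mr² = 0.25369 kg·m². The pivot is at distance d = 0.3972 m from the centre of mass.
By the parallel-axis theorem, I = I_cm + md² = 0.25369 + 0.50738 = 0.76107 kg·m².
T = 2π√(I/(mgd)) = 2π√(0.76107/(3.216 × 24.63 × 0.3972)) = 0.9772 s.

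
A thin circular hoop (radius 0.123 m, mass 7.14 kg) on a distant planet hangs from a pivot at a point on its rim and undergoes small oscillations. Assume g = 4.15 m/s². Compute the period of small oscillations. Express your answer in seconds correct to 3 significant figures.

1.53 s

I_cm = mr² = 0.1080 kg·m². The pivot is at distance d = 0.123 m from the centre of mass.
By the parallel-axis theorem, I = I_cm + md² = 0.1080 + 0.1080 = 0.2160 kg·m².
T = 2π√(I/(mgd)) = 2π√(0.2160/(7.14 × 4.15 × 0.123)) = 1.53 s.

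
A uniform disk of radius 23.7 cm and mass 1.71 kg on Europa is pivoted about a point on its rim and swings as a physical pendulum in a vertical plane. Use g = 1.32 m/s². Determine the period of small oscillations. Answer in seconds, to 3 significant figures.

I_cm = ½mr² = 0.04802 kg·m². The pivot is at distance d = 0.237 m from the centre of mass.
By the parallel-axis theorem, I = I_cm + md² = 0.04802 + 0.09605 = 0.1441 kg·m².
T = 2π√(I/(mgd)) = 2π√(0.1441/(1.71 × 1.32 × 0.237)) = 3.26 s.

3.26 s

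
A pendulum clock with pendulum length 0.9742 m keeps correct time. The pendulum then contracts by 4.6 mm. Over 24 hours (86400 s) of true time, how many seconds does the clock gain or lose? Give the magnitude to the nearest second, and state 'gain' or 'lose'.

T ∝ √L, so T'/T = √(0.96960/0.9742) = 0.997636.
In 86400 s of true time the clock registers 86400/0.997636 = 86604.7 s, so it gains 205 s.

gain 205 s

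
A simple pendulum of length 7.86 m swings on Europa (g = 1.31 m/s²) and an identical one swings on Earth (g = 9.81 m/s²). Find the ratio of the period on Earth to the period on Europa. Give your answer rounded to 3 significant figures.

T ∝ 1/√g, so T₂/T₁ = √(g₁/g₂) = √(1.31/9.81) = 0.365.

0.365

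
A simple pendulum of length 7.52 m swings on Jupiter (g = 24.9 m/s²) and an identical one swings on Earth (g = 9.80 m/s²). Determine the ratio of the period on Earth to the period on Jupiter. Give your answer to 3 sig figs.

1.59

T ∝ 1/√g, so T₂/T₁ = √(g₁/g₂) = √(24.9/9.80) = 1.59.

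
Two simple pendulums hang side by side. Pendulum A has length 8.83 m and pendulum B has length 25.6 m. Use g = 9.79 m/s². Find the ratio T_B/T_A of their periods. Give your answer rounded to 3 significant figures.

T ∝ √L, so T_B/T_A = √(L_B/L_A) = √(25.6/8.83) = 1.70.

1.70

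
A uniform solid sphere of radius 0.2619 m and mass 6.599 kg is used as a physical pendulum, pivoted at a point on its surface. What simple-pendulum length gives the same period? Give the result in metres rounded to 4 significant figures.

The equivalent simple-pendulum length is L_eq = I/(md), where I is about the pivot and d = 0.26190 m.
I_cm = (2/5)mR² = 0.18105 kg·m², so I = I_cm + md² = 0.18105 + 0.45264 = 0.63369 kg·m².
L_eq = 0.63369/(6.599 × 0.26190) = 0.3667 m.

0.3667 m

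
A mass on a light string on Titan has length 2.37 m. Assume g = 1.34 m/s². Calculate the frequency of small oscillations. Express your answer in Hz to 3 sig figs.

T = 2π√(L/g) = 2π√(2.37/1.34) = 8.356 s, so f = 1/T = 0.120 Hz.

0.120 Hz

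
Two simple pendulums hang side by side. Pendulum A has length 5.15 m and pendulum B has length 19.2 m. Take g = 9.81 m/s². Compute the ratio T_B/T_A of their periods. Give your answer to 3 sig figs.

1.93

T ∝ √L, so T_B/T_A = √(L_B/L_A) = √(19.2/5.15) = 1.93.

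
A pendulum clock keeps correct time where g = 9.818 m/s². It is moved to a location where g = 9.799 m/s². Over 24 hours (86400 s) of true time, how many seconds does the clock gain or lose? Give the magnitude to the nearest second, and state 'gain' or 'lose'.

lose 84 s

The clock's period scales as T ∝ 1/√g, so T'/T = √(9.818/9.799) = 1.00097.
In 86400 s of true time the clock registers 86400/1.00097 = 86316.4 s, so it loses 84 s.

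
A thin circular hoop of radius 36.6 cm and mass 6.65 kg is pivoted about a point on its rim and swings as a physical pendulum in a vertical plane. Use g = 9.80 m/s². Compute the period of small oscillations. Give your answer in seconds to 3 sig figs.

I_cm = mr² = 0.8908 kg·m². The pivot is at distance d = 0.366 m from the centre of mass.
By the parallel-axis theorem, I = I_cm + md² = 0.8908 + 0.8908 = 1.782 kg·m².
T = 2π√(I/(mgd)) = 2π√(1.782/(6.65 × 9.80 × 0.366)) = 1.72 s.

1.72 s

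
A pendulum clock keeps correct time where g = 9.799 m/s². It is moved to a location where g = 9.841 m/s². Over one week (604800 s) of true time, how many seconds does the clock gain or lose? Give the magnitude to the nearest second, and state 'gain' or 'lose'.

The clock's period scales as T ∝ 1/√g, so T'/T = √(9.799/9.841) = 0.997864.
In 604800 s of true time the clock registers 604800/0.997864 = 606094.7 s, so it gains 1295 s.

gain 1295 s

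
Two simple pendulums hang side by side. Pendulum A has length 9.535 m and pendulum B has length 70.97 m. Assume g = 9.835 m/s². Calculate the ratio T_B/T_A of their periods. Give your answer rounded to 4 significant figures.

2.728

T ∝ √L, so T_B/T_A = √(L_B/L_A) = √(70.97/9.535) = 2.728.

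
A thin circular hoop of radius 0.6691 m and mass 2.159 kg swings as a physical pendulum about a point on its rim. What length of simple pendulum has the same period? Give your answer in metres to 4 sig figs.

The equivalent simple-pendulum length is L_eq = I/(md), where I is about the pivot and d = 0.66910 m.
I_cm = mR² = 0.96657 kg·m², so I = I_cm + md² = 0.96657 + 0.96657 = 1.9331 kg·m².
L_eq = 1.9331/(2.159 × 0.66910) = 1.338 m.

1.338 m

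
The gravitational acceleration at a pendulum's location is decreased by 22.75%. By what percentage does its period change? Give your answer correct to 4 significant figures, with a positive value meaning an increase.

13.78%

T ∝ 1/√g, so T'/T = 1/√(0.77250) = 1.1378.
Percentage change in T = (1.1378 − 1) × 100% = 13.78%.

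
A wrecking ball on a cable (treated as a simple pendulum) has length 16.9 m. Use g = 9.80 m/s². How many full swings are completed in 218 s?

26

T = 2π√(L/g) = 2π√(16.9/9.80) = 8.251 s.
Number of complete oscillations = ⌊218/8.251⌋ = ⌊26.42⌋ = 26.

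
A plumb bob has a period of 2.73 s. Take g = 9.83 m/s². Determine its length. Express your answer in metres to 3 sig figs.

From T = 2π√(L/g), L = gT²/(4π²) = 9.83 × 2.730²/(4π²) = 1.86 m.

1.86 m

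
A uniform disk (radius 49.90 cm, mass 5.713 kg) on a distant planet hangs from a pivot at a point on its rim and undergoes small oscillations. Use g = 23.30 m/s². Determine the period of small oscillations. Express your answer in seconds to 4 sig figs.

1.126 s

I_cm = ½mr² = 0.71127 kg·m². The pivot is at distance d = 0.4990 m from the centre of mass.
By the parallel-axis theorem, I = I_cm + md² = 0.71127 + 1.4225 = 2.1338 kg·m².
T = 2π√(I/(mgd)) = 2π√(2.1338/(5.713 × 23.30 × 0.4990)) = 1.126 s.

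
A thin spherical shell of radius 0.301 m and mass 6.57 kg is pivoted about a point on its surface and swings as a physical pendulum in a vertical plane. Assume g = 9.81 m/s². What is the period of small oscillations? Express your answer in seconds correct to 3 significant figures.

1.42 s

I_cm = (2/3)mr² = 0.3968 kg·m². The pivot is at distance d = 0.301 m from the centre of mass.
By the parallel-axis theorem, I = I_cm + md² = 0.3968 + 0.5952 = 0.9921 kg·m².
T = 2π√(I/(mgd)) = 2π√(0.9921/(6.57 × 9.81 × 0.301)) = 1.42 s.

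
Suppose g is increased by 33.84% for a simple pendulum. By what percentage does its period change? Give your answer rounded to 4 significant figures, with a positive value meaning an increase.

T ∝ 1/√g, so T'/T = 1/√(1.3384) = 0.86438.
Percentage change in T = (0.86438 − 1) × 100% = -13.56%.

-13.56%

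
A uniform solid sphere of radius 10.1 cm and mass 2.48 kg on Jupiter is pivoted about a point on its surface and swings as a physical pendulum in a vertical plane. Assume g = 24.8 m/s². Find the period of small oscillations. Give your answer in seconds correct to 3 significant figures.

0.474 s

I_cm = (2/5)mr² = 0.01012 kg·m². The pivot is at distance d = 0.101 m from the centre of mass.
By the parallel-axis theorem, I = I_cm + md² = 0.01012 + 0.02530 = 0.03542 kg·m².
T = 2π√(I/(mgd)) = 2π√(0.03542/(2.48 × 24.8 × 0.101)) = 0.474 s.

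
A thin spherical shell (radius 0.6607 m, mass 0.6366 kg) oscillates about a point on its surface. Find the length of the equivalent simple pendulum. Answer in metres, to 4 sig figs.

1.101 m

The equivalent simple-pendulum length is L_eq = I/(md), where I is about the pivot and d = 0.66070 m.
I_cm = (2/3)mR² = 0.18526 kg·m², so I = I_cm + md² = 0.18526 + 0.27789 = 0.46315 kg·m².
L_eq = 0.46315/(0.6366 × 0.66070) = 1.101 m.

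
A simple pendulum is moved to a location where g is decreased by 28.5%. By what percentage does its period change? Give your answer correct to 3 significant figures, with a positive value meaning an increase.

T ∝ 1/√g, so T'/T = 1/√(0.7150) = 1.183.
Percentage change in T = (1.183 − 1) × 100% = 18.3%.

18.3%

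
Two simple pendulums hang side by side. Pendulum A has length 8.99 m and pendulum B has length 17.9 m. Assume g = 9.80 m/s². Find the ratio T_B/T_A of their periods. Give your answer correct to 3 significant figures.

T ∝ √L, so T_B/T_A = √(L_B/L_A) = √(17.9/8.99) = 1.41.

1.41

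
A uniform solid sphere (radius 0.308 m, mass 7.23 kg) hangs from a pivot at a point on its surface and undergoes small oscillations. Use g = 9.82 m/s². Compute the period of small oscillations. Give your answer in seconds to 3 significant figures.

I_cm = (2/5)mr² = 0.2743 kg·m². The pivot is at distance d = 0.308 m from the centre of mass.
By the parallel-axis theorem, I = I_cm + md² = 0.2743 + 0.6859 = 0.9602 kg·m².
T = 2π√(I/(mgd)) = 2π√(0.9602/(7.23 × 9.82 × 0.308)) = 1.32 s.

1.32 s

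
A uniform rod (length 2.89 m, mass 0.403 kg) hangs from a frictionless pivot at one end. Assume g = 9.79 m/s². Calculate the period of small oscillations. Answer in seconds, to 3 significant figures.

For a physical pendulum T = 2π√(I/(mgd)), with d = 1.445 m from pivot to centre of mass.
I_cm = mL²/12 = 0.403 × 2.89²/12 = 0.2805 kg·m²; I = I_cm + md² = 0.2805 + 0.403 × 1.445² = 1.122 kg·m².
T = 2π√(1.122/(0.403 × 9.79 × 1.445)) = 2.79 s.

2.79 s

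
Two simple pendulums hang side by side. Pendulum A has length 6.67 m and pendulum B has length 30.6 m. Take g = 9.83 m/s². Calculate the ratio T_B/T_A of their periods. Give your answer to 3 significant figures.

T ∝ √L, so T_B/T_A = √(L_B/L_A) = √(30.6/6.67) = 2.14.

2.14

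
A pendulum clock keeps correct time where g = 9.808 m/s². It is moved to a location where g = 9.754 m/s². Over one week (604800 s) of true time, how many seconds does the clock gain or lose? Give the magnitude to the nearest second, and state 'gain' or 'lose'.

lose 1667 s

The clock's period scales as T ∝ 1/√g, so T'/T = √(9.808/9.754) = 1.00276.
In 604800 s of true time the clock registers 604800/1.00276 = 603132.8 s, so it loses 1667 s.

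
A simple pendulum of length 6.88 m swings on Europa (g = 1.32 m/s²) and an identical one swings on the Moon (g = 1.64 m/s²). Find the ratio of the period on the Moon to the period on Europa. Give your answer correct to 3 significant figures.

0.897

T ∝ 1/√g, so T₂/T₁ = √(g₁/g₂) = √(1.32/1.64) = 0.897.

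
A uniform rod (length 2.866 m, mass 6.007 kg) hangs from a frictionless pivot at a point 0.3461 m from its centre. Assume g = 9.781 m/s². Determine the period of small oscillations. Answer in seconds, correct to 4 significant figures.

3.063 s

For a physical pendulum T = 2π√(I/(mgd)), with d = 0.34610 m from pivot to centre of mass.
I_cm = mL²/12 = 6.007 × 2.866²/12 = 4.1118 kg·m²; I = I_cm + md² = 4.1118 + 6.007 × 0.34610² = 4.8313 kg·m².
T = 2π√(4.8313/(6.007 × 9.781 × 0.34610)) = 3.063 s.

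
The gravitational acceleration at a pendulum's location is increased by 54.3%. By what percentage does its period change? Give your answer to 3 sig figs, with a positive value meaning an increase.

-19.5%

T ∝ 1/√g, so T'/T = 1/√(1.543) = 0.8050.
Percentage change in T = (0.8050 − 1) × 100% = -19.5%.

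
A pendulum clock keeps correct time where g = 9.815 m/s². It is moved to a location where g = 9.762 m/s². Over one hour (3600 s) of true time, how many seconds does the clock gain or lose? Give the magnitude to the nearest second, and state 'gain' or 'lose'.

lose 10 s

The clock's period scales as T ∝ 1/√g, so T'/T = √(9.815/9.762) = 1.00271.
In 3600 s of true time the clock registers 3600/1.00271 = 3590.3 s, so it loses 10 s.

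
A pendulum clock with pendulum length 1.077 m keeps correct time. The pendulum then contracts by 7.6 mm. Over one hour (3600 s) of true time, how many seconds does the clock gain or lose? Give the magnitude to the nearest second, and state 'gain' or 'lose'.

T ∝ √L, so T'/T = √(1.06940/1.077) = 0.996465.
In 3600 s of true time the clock registers 3600/0.996465 = 3612.8 s, so it gains 13 s.

gain 13 s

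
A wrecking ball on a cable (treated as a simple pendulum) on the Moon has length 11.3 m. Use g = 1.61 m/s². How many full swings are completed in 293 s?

17

T = 2π√(L/g) = 2π√(11.3/1.61) = 16.65 s.
Number of complete oscillations = ⌊293/16.65⌋ = ⌊17.60⌋ = 17.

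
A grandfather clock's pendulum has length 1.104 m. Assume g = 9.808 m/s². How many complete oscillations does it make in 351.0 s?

166

T = 2π√(L/g) = 2π√(1.104/9.808) = 2.1080 s.
Number of complete oscillations = ⌊351.0/2.1080⌋ = ⌊166.51⌋ = 166.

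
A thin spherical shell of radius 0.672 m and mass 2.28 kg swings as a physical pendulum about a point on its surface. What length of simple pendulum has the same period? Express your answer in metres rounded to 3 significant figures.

1.12 m

The equivalent simple-pendulum length is L_eq = I/(md), where I is about the pivot and d = 0.6720 m.
I_cm = (2/3)mR² = 0.6864 kg·m², so I = I_cm + md² = 0.6864 + 1.030 = 1.716 kg·m².
L_eq = 1.716/(2.28 × 0.6720) = 1.12 m.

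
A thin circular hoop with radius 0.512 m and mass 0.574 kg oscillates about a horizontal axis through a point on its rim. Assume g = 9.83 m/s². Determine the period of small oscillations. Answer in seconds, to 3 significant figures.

2.03 s

I_cm = mr² = 0.1505 kg·m². The pivot is at distance d = 0.512 m from the centre of mass.
By the parallel-axis theorem, I = I_cm + md² = 0.1505 + 0.1505 = 0.3009 kg·m².
T = 2π√(I/(mgd)) = 2π√(0.3009/(0.574 × 9.83 × 0.512)) = 2.03 s.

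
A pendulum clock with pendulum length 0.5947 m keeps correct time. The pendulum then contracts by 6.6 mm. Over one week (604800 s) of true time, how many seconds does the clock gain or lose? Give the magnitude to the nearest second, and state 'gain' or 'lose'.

T ∝ √L, so T'/T = √(0.58810/0.5947) = 0.994436.
In 604800 s of true time the clock registers 604800/0.994436 = 608184.2 s, so it gains 3384 s.

gain 3384 s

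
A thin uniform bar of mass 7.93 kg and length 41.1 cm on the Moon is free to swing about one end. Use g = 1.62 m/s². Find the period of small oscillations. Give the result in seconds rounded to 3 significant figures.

2.58 s

For a physical pendulum T = 2π√(I/(mgd)), with d = 0.2055 m from pivot to centre of mass.
I_cm = mL²/12 = 7.93 × 0.411²/12 = 0.1116 kg·m²; I = I_cm + md² = 0.1116 + 7.93 × 0.2055² = 0.4465 kg·m².
T = 2π√(0.4465/(7.93 × 1.62 × 0.2055)) = 2.58 s.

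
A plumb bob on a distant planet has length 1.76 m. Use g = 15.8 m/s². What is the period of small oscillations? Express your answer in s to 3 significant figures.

T = 2π√(L/g) = 2π√(1.76/15.8) = 2π × 0.3338 = 2.10 s.

2.10 s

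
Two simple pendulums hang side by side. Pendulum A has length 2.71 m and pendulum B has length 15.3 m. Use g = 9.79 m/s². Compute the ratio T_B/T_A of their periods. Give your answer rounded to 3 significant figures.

2.38

T ∝ √L, so T_B/T_A = √(L_B/L_A) = √(15.3/2.71) = 2.38.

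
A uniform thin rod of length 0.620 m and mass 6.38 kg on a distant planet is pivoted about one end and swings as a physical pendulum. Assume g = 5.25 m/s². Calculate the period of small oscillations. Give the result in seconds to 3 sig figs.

For a physical pendulum T = 2π√(I/(mgd)), with d = 0.3100 m from pivot to centre of mass.
I_cm = mL²/12 = 6.38 × 0.620²/12 = 0.2044 kg·m²; I = I_cm + md² = 0.2044 + 6.38 × 0.3100² = 0.8175 kg·m².
T = 2π√(0.8175/(6.38 × 5.25 × 0.3100)) = 1.76 s.

1.76 s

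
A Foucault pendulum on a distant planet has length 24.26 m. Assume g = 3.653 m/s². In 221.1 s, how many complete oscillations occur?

13

T = 2π√(L/g) = 2π√(24.26/3.653) = 16.192 s.
Number of complete oscillations = ⌊221.1/16.192⌋ = ⌊13.655⌋ = 13.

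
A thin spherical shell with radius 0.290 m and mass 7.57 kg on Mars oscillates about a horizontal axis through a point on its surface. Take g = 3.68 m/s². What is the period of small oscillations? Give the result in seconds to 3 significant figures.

2.28 s

I_cm = (2/3)mr² = 0.4244 kg·m². The pivot is at distance d = 0.290 m from the centre of mass.
By the parallel-axis theorem, I = I_cm + md² = 0.4244 + 0.6366 = 1.061 kg·m².
T = 2π√(I/(mgd)) = 2π√(1.061/(7.57 × 3.68 × 0.290)) = 2.28 s.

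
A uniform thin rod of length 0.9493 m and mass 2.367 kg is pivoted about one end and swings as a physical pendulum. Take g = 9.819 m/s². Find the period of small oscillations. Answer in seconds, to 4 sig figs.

1.595 s

For a physical pendulum T = 2π√(I/(mgd)), with d = 0.47465 m from pivot to centre of mass.
I_cm = mL²/12 = 2.367 × 0.9493²/12 = 0.17776 kg·m²; I = I_cm + md² = 0.17776 + 2.367 × 0.47465² = 0.71102 kg·m².
T = 2π√(0.71102/(2.367 × 9.819 × 0.47465)) = 1.595 s.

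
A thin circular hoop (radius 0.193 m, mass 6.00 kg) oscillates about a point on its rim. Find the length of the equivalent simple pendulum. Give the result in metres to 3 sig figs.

0.386 m

The equivalent simple-pendulum length is L_eq = I/(md), where I is about the pivot and d = 0.1930 m.
I_cm = mR² = 0.2235 kg·m², so I = I_cm + md² = 0.2235 + 0.2235 = 0.4470 kg·m².
L_eq = 0.4470/(6.00 × 0.1930) = 0.386 m.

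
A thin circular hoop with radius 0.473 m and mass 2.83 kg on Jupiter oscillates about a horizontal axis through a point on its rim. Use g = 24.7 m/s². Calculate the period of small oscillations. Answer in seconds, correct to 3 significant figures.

1.23 s

I_cm = mr² = 0.6332 kg·m². The pivot is at distance d = 0.473 m from the centre of mass.
By the parallel-axis theorem, I = I_cm + md² = 0.6332 + 0.6332 = 1.266 kg·m².
T = 2π√(I/(mgd)) = 2π√(1.266/(2.83 × 24.7 × 0.473)) = 1.23 s.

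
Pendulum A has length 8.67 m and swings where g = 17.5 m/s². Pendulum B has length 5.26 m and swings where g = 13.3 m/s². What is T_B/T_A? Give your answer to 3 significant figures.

T = 2π√(L/g), so T_B/T_A = √((L_B/g_B)/(L_A/g_A)) = √((5.26/13.3)/(8.67/17.5)) = 0.893.

0.893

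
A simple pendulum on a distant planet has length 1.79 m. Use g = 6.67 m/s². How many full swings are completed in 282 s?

86

T = 2π√(L/g) = 2π√(1.79/6.67) = 3.255 s.
Number of complete oscillations = ⌊282/3.255⌋ = ⌊86.64⌋ = 86.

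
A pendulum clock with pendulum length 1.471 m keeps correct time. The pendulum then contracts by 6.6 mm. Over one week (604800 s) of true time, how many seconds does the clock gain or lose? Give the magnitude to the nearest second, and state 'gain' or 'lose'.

T ∝ √L, so T'/T = √(1.46440/1.471) = 0.997754.
In 604800 s of true time the clock registers 604800/0.997754 = 606161.4 s, so it gains 1361 s.

gain 1361 s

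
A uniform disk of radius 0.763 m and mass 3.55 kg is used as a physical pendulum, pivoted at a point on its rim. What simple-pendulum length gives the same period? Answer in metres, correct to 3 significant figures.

1.14 m

The equivalent simple-pendulum length is L_eq = I/(md), where I is about the pivot and d = 0.7630 m.
I_cm = ½mR² = 1.033 kg·m², so I = I_cm + md² = 1.033 + 2.067 = 3.100 kg·m².
L_eq = 3.100/(3.55 × 0.7630) = 1.14 m.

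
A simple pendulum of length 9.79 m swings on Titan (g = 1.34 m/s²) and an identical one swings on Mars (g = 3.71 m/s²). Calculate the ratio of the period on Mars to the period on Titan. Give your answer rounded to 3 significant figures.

T ∝ 1/√g, so T₂/T₁ = √(g₁/g₂) = √(1.34/3.71) = 0.601.

0.601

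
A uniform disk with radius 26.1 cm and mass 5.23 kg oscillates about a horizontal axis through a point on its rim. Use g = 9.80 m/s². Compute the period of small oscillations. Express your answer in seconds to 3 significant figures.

1.26 s

I_cm = ½mr² = 0.1781 kg·m². The pivot is at distance d = 0.261 m from the centre of mass.
By the parallel-axis theorem, I = I_cm + md² = 0.1781 + 0.3563 = 0.5344 kg·m².
T = 2π√(I/(mgd)) = 2π√(0.5344/(5.23 × 9.80 × 0.261)) = 1.26 s.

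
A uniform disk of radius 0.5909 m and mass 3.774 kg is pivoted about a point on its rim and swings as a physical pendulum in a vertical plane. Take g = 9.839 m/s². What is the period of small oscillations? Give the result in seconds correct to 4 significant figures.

I_cm = ½mr² = 0.65887 kg·m². The pivot is at distance d = 0.5909 m from the centre of mass.
By the parallel-axis theorem, I = I_cm + md² = 0.65887 + 1.3177 = 1.9766 kg·m².
T = 2π√(I/(mgd)) = 2π√(1.9766/(3.774 × 9.839 × 0.5909)) = 1.886 s.

1.886 s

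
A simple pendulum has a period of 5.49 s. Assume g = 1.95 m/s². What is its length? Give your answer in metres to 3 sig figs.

1.49 m

From T = 2π√(L/g), L = gT²/(4π²) = 1.95 × 5.490²/(4π²) = 1.49 m.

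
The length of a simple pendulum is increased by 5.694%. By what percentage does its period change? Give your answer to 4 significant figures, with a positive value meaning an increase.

T ∝ √L, so T'/T = √(1.0569) = 1.0281.
Percentage change in T = (1.0281 − 1) × 100% = 2.808%.

2.808%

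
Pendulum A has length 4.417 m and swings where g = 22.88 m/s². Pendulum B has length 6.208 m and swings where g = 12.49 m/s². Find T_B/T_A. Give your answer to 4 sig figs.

1.605

T = 2π√(L/g), so T_B/T_A = √((L_B/g_B)/(L_A/g_A)) = √((6.208/12.49)/(4.417/22.88)) = 1.605.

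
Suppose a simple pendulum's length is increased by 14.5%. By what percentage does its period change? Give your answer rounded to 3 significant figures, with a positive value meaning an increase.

7.00%

T ∝ √L, so T'/T = √(1.145) = 1.070.
Percentage change in T = (1.070 − 1) × 100% = 7.00%.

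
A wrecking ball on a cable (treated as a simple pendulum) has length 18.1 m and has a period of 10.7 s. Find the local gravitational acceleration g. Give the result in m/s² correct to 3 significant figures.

From T = 2π√(L/g), g = 4π²L/T² = 4π² × 18.1/10.70² = 6.24 m/s².

6.24 m/s²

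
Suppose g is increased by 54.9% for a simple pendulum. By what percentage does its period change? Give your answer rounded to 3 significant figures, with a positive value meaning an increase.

T ∝ 1/√g, so T'/T = 1/√(1.549) = 0.8035.
Percentage change in T = (0.8035 − 1) × 100% = -19.7%.

-19.7%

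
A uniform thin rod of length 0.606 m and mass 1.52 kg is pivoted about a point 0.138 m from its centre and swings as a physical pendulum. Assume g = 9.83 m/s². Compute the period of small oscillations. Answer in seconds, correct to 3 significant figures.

For a physical pendulum T = 2π√(I/(mgd)), with d = 0.1380 m from pivot to centre of mass.
I_cm = mL²/12 = 1.52 × 0.606²/12 = 0.04652 kg·m²; I = I_cm + md² = 0.04652 + 1.52 × 0.1380² = 0.07546 kg·m².
T = 2π√(0.07546/(1.52 × 9.83 × 0.1380)) = 1.20 s.

1.20 s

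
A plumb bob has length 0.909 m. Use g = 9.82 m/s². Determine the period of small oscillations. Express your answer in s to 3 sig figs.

T = 2π√(L/g) = 2π√(0.909/9.82) = 2π × 0.3042 = 1.91 s.

1.91 s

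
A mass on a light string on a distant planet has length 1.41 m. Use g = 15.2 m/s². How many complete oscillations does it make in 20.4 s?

10

T = 2π√(L/g) = 2π√(1.41/15.2) = 1.914 s.
Number of complete oscillations = ⌊20.4/1.914⌋ = ⌊10.66⌋ = 10.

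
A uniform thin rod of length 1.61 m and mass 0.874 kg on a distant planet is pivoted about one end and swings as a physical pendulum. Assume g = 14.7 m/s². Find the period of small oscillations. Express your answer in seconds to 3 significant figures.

For a physical pendulum T = 2π√(I/(mgd)), with d = 0.8050 m from pivot to centre of mass.
I_cm = mL²/12 = 0.874 × 1.61²/12 = 0.1888 kg·m²; I = I_cm + md² = 0.1888 + 0.874 × 0.8050² = 0.7552 kg·m².
T = 2π√(0.7552/(0.874 × 14.7 × 0.8050)) = 1.70 s.

1.70 s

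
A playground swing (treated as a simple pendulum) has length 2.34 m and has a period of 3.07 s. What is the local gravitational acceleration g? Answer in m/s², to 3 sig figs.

From T = 2π√(L/g), g = 4π²L/T² = 4π² × 2.34/3.070² = 9.80 m/s².

9.80 m/s²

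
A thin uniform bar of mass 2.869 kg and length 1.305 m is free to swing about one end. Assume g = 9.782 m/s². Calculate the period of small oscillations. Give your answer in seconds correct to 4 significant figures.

1.874 s

For a physical pendulum T = 2π√(I/(mgd)), with d = 0.65250 m from pivot to centre of mass.
I_cm = mL²/12 = 2.869 × 1.305²/12 = 0.40716 kg·m²; I = I_cm + md² = 0.40716 + 2.869 × 0.65250² = 1.6287 kg·m².
T = 2π√(1.6287/(2.869 × 9.782 × 0.65250)) = 1.874 s.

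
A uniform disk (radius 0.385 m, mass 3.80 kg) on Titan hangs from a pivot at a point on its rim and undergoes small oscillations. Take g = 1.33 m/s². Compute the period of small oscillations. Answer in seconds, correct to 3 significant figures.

I_cm = ½mr² = 0.2816 kg·m². The pivot is at distance d = 0.385 m from the centre of mass.
By the parallel-axis theorem, I = I_cm + md² = 0.2816 + 0.5633 = 0.8449 kg·m².
T = 2π√(I/(mgd)) = 2π√(0.8449/(3.80 × 1.33 × 0.385)) = 4.14 s.

4.14 s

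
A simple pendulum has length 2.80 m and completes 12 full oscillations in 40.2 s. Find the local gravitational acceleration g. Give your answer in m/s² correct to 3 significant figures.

T = 40.2/12 = 3.350 s.
From T = 2π√(L/g), g = 4π²L/T² = 4π² × 2.80/3.350² = 9.85 m/s².

9.85 m/s²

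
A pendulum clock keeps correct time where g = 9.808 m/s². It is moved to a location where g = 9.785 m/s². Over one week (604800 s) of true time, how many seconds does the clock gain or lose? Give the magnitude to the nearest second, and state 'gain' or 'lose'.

The clock's period scales as T ∝ 1/√g, so T'/T = √(9.808/9.785) = 1.00117.
In 604800 s of true time the clock registers 604800/1.00117 = 604090.4 s, so it loses 710 s.

lose 710 s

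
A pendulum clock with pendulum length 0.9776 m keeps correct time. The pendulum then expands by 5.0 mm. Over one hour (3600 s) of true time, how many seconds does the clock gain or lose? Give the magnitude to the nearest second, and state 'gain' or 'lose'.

T ∝ √L, so T'/T = √(0.98260/0.9776) = 1.00255.
In 3600 s of true time the clock registers 3600/1.00255 = 3590.8 s, so it loses 9 s.

lose 9 s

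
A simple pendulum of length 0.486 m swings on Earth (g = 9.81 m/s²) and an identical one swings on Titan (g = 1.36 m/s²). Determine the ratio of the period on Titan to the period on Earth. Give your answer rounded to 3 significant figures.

T ∝ 1/√g, so T₂/T₁ = √(g₁/g₂) = √(9.81/1.36) = 2.69.

2.69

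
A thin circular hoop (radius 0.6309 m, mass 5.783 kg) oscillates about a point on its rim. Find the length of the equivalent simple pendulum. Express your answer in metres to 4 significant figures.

The equivalent simple-pendulum length is L_eq = I/(md), where I is about the pivot and d = 0.63090 m.
I_cm = mR² = 2.3018 kg·m², so I = I_cm + md² = 2.3018 + 2.3018 = 4.6037 kg·m².
L_eq = 4.6037/(5.783 × 0.63090) = 1.262 m.

1.262 m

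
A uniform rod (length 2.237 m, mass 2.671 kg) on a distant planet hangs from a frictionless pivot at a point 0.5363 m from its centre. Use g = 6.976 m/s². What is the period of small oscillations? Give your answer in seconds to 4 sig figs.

2.727 s

For a physical pendulum T = 2π√(I/(mgd)), with d = 0.53630 m from pivot to centre of mass.
I_cm = mL²/12 = 2.671 × 2.237²/12 = 1.1138 kg·m²; I = I_cm + md² = 1.1138 + 2.671 × 0.53630² = 1.8821 kg·m².
T = 2π√(1.8821/(2.671 × 6.976 × 0.53630)) = 2.727 s.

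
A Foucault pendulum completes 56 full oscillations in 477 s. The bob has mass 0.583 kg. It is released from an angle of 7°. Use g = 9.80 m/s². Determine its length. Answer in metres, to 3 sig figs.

18.0 m

T = 477/56 = 8.518 s.
From T = 2π√(L/g), L = gT²/(4π²) = 9.80 × 8.518²/(4π²) = 18.0 m.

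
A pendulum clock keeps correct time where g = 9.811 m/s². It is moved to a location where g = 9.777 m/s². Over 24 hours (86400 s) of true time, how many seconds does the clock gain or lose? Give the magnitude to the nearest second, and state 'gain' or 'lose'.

lose 150 s

The clock's period scales as T ∝ 1/√g, so T'/T = √(9.811/9.777) = 1.00174.
In 86400 s of true time the clock registers 86400/1.00174 = 86250.2 s, so it loses 150 s.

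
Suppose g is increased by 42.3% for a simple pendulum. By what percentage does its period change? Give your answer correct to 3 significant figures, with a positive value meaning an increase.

T ∝ 1/√g, so T'/T = 1/√(1.423) = 0.8383.
Percentage change in T = (0.8383 − 1) × 100% = -16.2%.

-16.2%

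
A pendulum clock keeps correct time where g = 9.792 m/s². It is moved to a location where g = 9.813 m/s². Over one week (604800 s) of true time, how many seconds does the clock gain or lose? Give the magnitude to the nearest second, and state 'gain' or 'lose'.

The clock's period scales as T ∝ 1/√g, so T'/T = √(9.792/9.813) = 0.998929.
In 604800 s of true time the clock registers 604800/0.998929 = 605448.2 s, so it gains 648 s.

gain 648 s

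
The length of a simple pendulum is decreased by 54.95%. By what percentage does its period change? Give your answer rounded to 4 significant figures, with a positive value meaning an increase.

T ∝ √L, so T'/T = √(0.45050) = 0.67119.
Percentage change in T = (0.67119 − 1) × 100% = -32.88%.

-32.88%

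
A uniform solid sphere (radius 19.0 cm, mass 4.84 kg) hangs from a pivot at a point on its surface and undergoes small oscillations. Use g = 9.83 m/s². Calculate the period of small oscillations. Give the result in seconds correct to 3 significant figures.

1.03 s

I_cm = (2/5)mr² = 0.06989 kg·m². The pivot is at distance d = 0.190 m from the centre of mass.
By the parallel-axis theorem, I = I_cm + md² = 0.06989 + 0.1747 = 0.2446 kg·m².
T = 2π√(I/(mgd)) = 2π√(0.2446/(4.84 × 9.83 × 0.190)) = 1.03 s.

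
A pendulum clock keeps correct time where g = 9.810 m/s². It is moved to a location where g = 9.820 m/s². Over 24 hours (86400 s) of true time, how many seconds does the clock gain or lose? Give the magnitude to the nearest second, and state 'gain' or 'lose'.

The clock's period scales as T ∝ 1/√g, so T'/T = √(9.810/9.820) = 0.999491.
In 86400 s of true time the clock registers 86400/0.999491 = 86444.0 s, so it gains 44 s.

gain 44 s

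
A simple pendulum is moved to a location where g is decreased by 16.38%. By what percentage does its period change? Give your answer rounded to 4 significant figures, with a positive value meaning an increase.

9.357%

T ∝ 1/√g, so T'/T = 1/√(0.83620) = 1.0936.
Percentage change in T = (1.0936 − 1) × 100% = 9.357%.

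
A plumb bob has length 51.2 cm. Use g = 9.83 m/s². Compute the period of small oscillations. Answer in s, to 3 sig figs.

T = 2π√(L/g) = 2π√(0.512/9.83) = 2π × 0.2282 = 1.43 s.

1.43 s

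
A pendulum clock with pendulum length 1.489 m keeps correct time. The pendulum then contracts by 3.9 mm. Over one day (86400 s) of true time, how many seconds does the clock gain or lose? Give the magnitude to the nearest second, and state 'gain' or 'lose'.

T ∝ √L, so T'/T = √(1.48510/1.489) = 0.998690.
In 86400 s of true time the clock registers 86400/0.998690 = 86513.4 s, so it gains 113 s.

gain 113 s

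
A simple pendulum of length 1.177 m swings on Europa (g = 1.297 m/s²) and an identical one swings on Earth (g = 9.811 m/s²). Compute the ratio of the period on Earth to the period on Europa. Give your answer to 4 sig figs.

0.3636

T ∝ 1/√g, so T₂/T₁ = √(g₁/g₂) = √(1.297/9.811) = 0.3636.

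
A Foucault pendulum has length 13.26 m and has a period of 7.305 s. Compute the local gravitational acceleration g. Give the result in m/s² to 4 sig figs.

From T = 2π√(L/g), g = 4π²L/T² = 4π² × 13.26/7.3050² = 9.810 m/s².

9.810 m/s²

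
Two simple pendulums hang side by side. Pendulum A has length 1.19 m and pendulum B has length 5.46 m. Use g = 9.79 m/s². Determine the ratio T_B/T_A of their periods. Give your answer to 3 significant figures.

T ∝ √L, so T_B/T_A = √(L_B/L_A) = √(5.46/1.19) = 2.14.

2.14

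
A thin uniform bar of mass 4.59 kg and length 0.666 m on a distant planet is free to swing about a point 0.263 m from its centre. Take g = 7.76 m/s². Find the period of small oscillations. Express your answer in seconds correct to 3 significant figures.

1.43 s

For a physical pendulum T = 2π√(I/(mgd)), with d = 0.2630 m from pivot to centre of mass.
I_cm = mL²/12 = 4.59 × 0.666²/12 = 0.1697 kg·m²; I = I_cm + md² = 0.1697 + 4.59 × 0.2630² = 0.4871 kg·m².
T = 2π√(0.4871/(4.59 × 7.76 × 0.2630)) = 1.43 s.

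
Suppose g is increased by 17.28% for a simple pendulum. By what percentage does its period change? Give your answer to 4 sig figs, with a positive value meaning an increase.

T ∝ 1/√g, so T'/T = 1/√(1.1728) = 0.92340.
Percentage change in T = (0.92340 − 1) × 100% = -7.660%.

-7.660%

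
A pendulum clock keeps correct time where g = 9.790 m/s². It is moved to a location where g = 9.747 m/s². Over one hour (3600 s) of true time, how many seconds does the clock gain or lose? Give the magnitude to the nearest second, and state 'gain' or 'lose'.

The clock's period scales as T ∝ 1/√g, so T'/T = √(9.790/9.747) = 1.00220.
In 3600 s of true time the clock registers 3600/1.00220 = 3592.1 s, so it loses 8 s.

lose 8 s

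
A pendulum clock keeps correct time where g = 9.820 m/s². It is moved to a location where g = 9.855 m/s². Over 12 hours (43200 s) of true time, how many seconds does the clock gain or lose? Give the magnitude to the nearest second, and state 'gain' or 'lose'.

The clock's period scales as T ∝ 1/√g, so T'/T = √(9.820/9.855) = 0.998223.
In 43200 s of true time the clock registers 43200/0.998223 = 43276.9 s, so it gains 77 s.

gain 77 s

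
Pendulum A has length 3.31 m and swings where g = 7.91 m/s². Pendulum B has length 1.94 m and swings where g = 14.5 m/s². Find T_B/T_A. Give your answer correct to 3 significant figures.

T = 2π√(L/g), so T_B/T_A = √((L_B/g_B)/(L_A/g_A)) = √((1.94/14.5)/(3.31/7.91)) = 0.565.

0.565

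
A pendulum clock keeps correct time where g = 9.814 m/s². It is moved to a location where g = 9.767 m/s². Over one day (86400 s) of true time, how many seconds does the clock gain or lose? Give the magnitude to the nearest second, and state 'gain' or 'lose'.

The clock's period scales as T ∝ 1/√g, so T'/T = √(9.814/9.767) = 1.00240.
In 86400 s of true time the clock registers 86400/1.00240 = 86192.9 s, so it loses 207 s.

lose 207 s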